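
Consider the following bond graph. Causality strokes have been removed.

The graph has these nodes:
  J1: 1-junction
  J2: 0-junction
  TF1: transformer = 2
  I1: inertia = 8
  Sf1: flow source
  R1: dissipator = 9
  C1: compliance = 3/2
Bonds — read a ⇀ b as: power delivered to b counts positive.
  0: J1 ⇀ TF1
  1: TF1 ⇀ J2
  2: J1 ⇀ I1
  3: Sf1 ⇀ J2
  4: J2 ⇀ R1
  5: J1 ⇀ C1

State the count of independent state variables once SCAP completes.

β3 stroke→Sf1  (Sf1 fixes flow; stroke at Sf1)
β2 stroke→I1  (I1 integral (f out))
β0 stroke→J1  (common-f at J1 fixed by 2)
β5 stroke→J1  (J1 flow already set via bond 2)
β1 stroke→TF1  (through TF1, causality passes straight; one stroke at TF1)
β4 stroke→J2  (J2: last free bond brings effort in)

2  (C1, I1 all integral)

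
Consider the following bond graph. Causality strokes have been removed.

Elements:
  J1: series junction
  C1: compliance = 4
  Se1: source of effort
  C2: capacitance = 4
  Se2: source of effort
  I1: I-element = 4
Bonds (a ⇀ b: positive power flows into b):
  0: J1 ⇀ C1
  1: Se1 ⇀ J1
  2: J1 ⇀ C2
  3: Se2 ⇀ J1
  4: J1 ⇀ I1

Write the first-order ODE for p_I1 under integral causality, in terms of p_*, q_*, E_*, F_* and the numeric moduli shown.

dp_I1/dt = E_Se1 + E_Se2 - q_C1/4 - q_C2/4

bond 1 →J1  (Se1: effort source, stroke at far end)
bond 3 →J1  (Se2 fixes effort; stroke away)
bond 0 →J1  (prefer integral on C1)
bond 2 →J1  (C2 outputs effort q/C2)
bond 4 →I1  (J1 needs exactly one f-in)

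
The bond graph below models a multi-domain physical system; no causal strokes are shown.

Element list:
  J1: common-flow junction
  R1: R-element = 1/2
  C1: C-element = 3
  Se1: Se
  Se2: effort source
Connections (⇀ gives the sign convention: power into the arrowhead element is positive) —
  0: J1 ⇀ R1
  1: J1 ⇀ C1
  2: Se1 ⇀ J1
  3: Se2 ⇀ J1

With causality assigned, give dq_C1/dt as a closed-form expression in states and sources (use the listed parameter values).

dq_C1/dt = 2*E_Se1 + 2*E_Se2 - 2*q_C1/3

b2 stroke at J1  (Se1 fixes effort; stroke away)
b3 stroke at J1  (Se2: effort source, stroke at far end)
b1 stroke at J1  (prefer integral on C1)
b0 stroke at R1  (closing 1-jn rule on J1)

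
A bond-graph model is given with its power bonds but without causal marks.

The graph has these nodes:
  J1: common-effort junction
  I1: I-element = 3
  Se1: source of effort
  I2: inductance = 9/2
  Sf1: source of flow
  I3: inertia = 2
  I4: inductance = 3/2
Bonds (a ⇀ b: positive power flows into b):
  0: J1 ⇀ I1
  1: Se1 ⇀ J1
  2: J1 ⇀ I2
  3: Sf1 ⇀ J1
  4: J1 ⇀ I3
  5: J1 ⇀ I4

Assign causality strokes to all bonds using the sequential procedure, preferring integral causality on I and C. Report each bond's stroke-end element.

#0 →I1
#1 →J1
#2 →I2
#3 →Sf1
#4 →I3
#5 →I4

bond 1 stroke at J1  (Se1 (Se) sets effort on bond)
bond 3 stroke at Sf1  (source Sf1 imposes f)
bond 0 stroke at I1  (common-e at J1 fixed by 1)
bond 2 stroke at I2  (J1 effort already set via bond 1)
bond 4 stroke at I3  (J1: bond 1 brought effort, rest push out)
bond 5 stroke at I4  (J1: bond 1 brought effort, rest push out)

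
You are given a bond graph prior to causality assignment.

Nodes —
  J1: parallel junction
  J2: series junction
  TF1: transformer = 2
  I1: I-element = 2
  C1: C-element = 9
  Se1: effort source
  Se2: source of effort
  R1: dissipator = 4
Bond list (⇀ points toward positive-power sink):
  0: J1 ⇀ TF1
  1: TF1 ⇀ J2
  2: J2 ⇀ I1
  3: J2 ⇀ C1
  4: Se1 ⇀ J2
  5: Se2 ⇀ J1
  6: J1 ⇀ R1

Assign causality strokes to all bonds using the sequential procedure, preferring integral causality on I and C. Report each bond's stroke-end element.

b0 →TF1
b1 →J2
b2 →I1
b3 →J2
b4 →J2
b5 →J1
b6 →R1

#4 |J2  (Se1 (Se) sets effort on bond)
#5 |J1  (Se2: effort source, stroke at far end)
#0 |TF1  (J1 effort already set via bond 5)
#6 |R1  (J1: bond 5 brought effort, rest push out)
#1 |J2  (TF TF1: opposite of bond 0)
#2 |I1  (I1 integral (f out))
#3 |J2  (common-f at J2 fixed by 2)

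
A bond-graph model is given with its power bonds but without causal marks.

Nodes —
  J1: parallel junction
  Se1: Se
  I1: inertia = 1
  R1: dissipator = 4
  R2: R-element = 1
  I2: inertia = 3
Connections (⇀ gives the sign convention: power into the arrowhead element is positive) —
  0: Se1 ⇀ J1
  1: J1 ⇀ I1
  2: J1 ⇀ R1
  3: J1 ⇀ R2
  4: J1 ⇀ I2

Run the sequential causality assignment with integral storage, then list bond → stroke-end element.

β0 stroke at J1
β1 stroke at I1
β2 stroke at R1
β3 stroke at R2
β4 stroke at I2

bond 0 stroke→J1  (source Se1 imposes e)
bond 1 stroke→I1  (J1 effort already set via bond 0)
bond 2 stroke→R1  (common-e at J1 fixed by 0)
bond 3 stroke→R2  (J1: bond 0 brought effort, rest push out)
bond 4 stroke→I2  (J1 effort already set via bond 0)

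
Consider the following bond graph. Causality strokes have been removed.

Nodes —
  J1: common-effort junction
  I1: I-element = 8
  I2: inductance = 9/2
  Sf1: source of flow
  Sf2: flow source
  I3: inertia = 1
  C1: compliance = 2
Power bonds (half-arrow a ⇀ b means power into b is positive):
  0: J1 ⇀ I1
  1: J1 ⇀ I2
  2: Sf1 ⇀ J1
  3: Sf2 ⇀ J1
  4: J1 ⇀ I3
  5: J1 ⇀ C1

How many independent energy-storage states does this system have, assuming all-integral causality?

b2 stroke→Sf1  (Sf1 (Sf) sets flow on bond)
b3 stroke→Sf2  (Sf2: flow source, stroke at near end)
b0 stroke→I1  (I1 integral (f out))
b1 stroke→I2  (I2: I, integral causality)
b4 stroke→I3  (prefer integral on I3)
b5 stroke→J1  (J1: last free bond brings effort in)

4  (C1, I1, I2, I3 all integral)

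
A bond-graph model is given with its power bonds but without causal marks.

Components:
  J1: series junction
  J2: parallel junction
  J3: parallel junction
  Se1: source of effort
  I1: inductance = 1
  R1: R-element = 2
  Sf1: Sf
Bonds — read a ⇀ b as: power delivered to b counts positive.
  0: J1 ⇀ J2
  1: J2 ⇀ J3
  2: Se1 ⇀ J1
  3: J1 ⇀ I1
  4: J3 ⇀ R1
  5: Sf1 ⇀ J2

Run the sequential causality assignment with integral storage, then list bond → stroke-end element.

bond 0 stroke at J1
bond 1 stroke at J2
bond 2 stroke at J1
bond 3 stroke at I1
bond 4 stroke at J3
bond 5 stroke at Sf1

bond 2 |J1  (Se1: effort source, stroke at far end)
bond 5 |Sf1  (Sf1 fixes flow; stroke at Sf1)
bond 3 |I1  (I1 integral (f out))
bond 0 |J1  (J1: bond 3 brought flow, rest push out)
bond 1 |J2  (only one effort-in slot at J2)
bond 4 |J3  (J3 needs exactly one e-in)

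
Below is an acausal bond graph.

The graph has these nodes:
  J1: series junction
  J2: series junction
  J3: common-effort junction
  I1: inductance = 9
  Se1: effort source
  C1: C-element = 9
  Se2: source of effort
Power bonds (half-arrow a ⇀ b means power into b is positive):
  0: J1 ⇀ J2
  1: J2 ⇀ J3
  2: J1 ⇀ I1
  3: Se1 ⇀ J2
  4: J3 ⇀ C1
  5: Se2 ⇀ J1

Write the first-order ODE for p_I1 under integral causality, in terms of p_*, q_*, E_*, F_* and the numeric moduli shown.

dp_I1/dt = E_Se1 + E_Se2 - q_C1/9

b3 |J2  (source Se1 imposes e)
b5 |J1  (Se2 fixes effort; stroke away)
b2 |I1  (I1: I, integral causality)
b0 |J1  (J1 flow already set via bond 2)
b1 |J2  (common-f at J2 fixed by 0)
b4 |J3  (closing 0-jn rule on J3)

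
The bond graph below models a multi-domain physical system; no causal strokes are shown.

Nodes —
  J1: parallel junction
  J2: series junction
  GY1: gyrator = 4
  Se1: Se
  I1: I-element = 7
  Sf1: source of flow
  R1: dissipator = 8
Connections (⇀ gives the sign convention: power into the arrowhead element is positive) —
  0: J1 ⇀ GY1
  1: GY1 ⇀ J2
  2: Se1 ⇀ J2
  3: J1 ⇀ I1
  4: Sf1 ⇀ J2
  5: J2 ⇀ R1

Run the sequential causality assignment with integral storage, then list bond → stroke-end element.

b2 |J2  (source Se1 imposes e)
b4 |Sf1  (Sf1: flow source, stroke at near end)
b1 |J2  (J2: bond 4 brought flow, rest push out)
b5 |J2  (J2 flow already set via bond 4)
b0 |J1  (GY1 both-in/both-out from 1)
b3 |I1  (J1: bond 0 brought effort, rest push out)

b0 stroke at J1
b1 stroke at J2
b2 stroke at J2
b3 stroke at I1
b4 stroke at Sf1
b5 stroke at J2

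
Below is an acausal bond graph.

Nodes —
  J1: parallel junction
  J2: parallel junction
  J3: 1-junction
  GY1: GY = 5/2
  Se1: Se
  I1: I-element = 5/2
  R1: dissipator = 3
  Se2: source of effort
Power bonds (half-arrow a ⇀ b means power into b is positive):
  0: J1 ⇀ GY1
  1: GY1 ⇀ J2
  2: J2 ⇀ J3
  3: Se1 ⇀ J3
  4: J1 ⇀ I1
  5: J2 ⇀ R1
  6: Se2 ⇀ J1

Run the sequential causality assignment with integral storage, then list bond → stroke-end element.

bond 0 stroke at GY1
bond 1 stroke at GY1
bond 2 stroke at J2
bond 3 stroke at J3
bond 4 stroke at I1
bond 5 stroke at R1
bond 6 stroke at J1

b3 stroke→J3  (Se1 fixes effort; stroke away)
b6 stroke→J1  (source Se2 imposes e)
b0 stroke→GY1  (common-e at J1 fixed by 6)
b4 stroke→I1  (common-e at J1 fixed by 6)
b2 stroke→J2  (J3: last free bond brings flow in)
b1 stroke→GY1  (GY1: gyrator matches bond 0)
b5 stroke→R1  (0-jn J2 has e-setter on 2)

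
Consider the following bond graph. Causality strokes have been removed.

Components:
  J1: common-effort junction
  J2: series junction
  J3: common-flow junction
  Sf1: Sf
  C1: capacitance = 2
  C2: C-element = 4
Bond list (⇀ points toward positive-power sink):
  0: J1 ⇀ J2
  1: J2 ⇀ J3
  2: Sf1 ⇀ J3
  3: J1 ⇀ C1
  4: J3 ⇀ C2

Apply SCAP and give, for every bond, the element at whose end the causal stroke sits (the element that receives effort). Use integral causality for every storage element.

β2 →Sf1  (Sf1 fixes flow; stroke at Sf1)
β1 →J3  (1-jn J3 has f-setter on 2)
β4 →J3  (1-jn J3 has f-setter on 2)
β0 →J2  (1-jn J2 has f-setter on 1)
β3 →J1  (only one effort-in slot at J1)

#0 →J2
#1 →J3
#2 →Sf1
#3 →J1
#4 →J3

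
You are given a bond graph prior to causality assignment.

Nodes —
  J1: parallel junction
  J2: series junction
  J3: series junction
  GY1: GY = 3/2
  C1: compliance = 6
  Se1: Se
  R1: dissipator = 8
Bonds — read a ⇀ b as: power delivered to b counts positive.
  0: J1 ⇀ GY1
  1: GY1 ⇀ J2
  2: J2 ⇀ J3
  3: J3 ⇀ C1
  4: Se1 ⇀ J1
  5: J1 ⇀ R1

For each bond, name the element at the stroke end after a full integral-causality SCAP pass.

β4 stroke→J1  (Se1 fixes effort; stroke away)
β0 stroke→GY1  (J1 effort already set via bond 4)
β5 stroke→R1  (J1: bond 4 brought effort, rest push out)
β1 stroke→GY1  (GY1: gyrator matches bond 0)
β2 stroke→J2  (J2: bond 1 brought flow, rest push out)
β3 stroke→J3  (1-jn J3 has f-setter on 2)

bond 0 stroke at GY1
bond 1 stroke at GY1
bond 2 stroke at J2
bond 3 stroke at J3
bond 4 stroke at J1
bond 5 stroke at R1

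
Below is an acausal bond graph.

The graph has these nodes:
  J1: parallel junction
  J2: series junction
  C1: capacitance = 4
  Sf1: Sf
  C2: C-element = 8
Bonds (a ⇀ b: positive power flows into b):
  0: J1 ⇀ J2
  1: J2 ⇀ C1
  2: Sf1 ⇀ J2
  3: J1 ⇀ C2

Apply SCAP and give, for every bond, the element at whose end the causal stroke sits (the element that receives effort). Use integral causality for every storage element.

bond 2 stroke→Sf1  (source Sf1 imposes f)
bond 0 stroke→J2  (common-f at J2 fixed by 2)
bond 1 stroke→J2  (common-f at J2 fixed by 2)
bond 3 stroke→J1  (J1 needs exactly one e-in)

bond 0 stroke at J2
bond 1 stroke at J2
bond 2 stroke at Sf1
bond 3 stroke at J1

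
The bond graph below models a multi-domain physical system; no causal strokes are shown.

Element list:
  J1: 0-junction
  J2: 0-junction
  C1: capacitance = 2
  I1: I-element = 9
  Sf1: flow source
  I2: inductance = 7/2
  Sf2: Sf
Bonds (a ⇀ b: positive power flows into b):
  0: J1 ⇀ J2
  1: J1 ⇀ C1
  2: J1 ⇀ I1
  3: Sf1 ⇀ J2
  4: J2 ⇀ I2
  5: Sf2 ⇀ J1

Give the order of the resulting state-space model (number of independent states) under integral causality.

3  (C1, I1, I2 all integral)

#3 →Sf1  (source Sf1 imposes f)
#5 →Sf2  (Sf2: flow source, stroke at near end)
#1 →J1  (prefer integral on C1)
#0 →J2  (J1: bond 1 brought effort, rest push out)
#2 →I1  (J1 effort already set via bond 1)
#4 →I2  (J2: bond 0 brought effort, rest push out)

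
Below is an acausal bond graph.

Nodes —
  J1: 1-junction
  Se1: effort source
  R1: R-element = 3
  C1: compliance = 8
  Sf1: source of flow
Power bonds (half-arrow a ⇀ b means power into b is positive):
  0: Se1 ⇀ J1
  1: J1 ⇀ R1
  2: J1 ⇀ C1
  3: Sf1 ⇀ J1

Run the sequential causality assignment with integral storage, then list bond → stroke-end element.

β0 stroke at J1  (Se1 fixes effort; stroke away)
β3 stroke at Sf1  (source Sf1 imposes f)
β1 stroke at J1  (J1: bond 3 brought flow, rest push out)
β2 stroke at J1  (J1 flow already set via bond 3)

#0 |J1
#1 |J1
#2 |J1
#3 |Sf1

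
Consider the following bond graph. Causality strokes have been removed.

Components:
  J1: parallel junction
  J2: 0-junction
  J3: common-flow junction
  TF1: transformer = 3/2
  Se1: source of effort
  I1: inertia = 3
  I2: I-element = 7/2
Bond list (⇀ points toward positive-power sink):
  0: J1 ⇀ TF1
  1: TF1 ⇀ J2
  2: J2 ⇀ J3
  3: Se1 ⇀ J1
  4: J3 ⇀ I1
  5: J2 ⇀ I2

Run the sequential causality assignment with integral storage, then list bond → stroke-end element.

bond 3 |J1  (Se1: effort source, stroke at far end)
bond 0 |TF1  (J1: bond 3 brought effort, rest push out)
bond 1 |J2  (TF TF1: opposite of bond 0)
bond 2 |J3  (common-e at J2 fixed by 1)
bond 5 |I2  (common-e at J2 fixed by 1)
bond 4 |I1  (only one flow-in slot at J3)

#0 →TF1
#1 →J2
#2 →J3
#3 →J1
#4 →I1
#5 →I2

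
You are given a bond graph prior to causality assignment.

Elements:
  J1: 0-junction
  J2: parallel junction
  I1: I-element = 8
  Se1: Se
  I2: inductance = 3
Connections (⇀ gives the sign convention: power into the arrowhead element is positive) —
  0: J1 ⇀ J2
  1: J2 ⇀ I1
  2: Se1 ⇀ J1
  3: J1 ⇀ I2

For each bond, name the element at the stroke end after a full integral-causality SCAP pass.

bond 0 →J2
bond 1 →I1
bond 2 →J1
bond 3 →I2

#2 stroke→J1  (Se1 (Se) sets effort on bond)
#0 stroke→J2  (common-e at J1 fixed by 2)
#3 stroke→I2  (common-e at J1 fixed by 2)
#1 stroke→I1  (J2: bond 0 brought effort, rest push out)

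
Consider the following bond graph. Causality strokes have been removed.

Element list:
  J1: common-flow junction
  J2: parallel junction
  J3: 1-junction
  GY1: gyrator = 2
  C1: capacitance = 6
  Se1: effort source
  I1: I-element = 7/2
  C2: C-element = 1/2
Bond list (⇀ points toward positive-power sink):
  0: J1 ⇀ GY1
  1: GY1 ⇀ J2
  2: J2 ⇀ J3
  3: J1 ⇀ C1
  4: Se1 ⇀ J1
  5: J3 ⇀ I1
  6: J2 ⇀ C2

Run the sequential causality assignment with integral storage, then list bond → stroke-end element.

#4 stroke→J1  (source Se1 imposes e)
#3 stroke→J1  (C1: C, integral causality)
#0 stroke→GY1  (J1 needs exactly one f-in)
#1 stroke→GY1  (GY1: gyrator matches bond 0)
#5 stroke→I1  (I1 integral (f out))
#2 stroke→J3  (J3: bond 5 brought flow, rest push out)
#6 stroke→J2  (closing 0-jn rule on J2)

b0 |GY1
b1 |GY1
b2 |J3
b3 |J1
b4 |J1
b5 |I1
b6 |J2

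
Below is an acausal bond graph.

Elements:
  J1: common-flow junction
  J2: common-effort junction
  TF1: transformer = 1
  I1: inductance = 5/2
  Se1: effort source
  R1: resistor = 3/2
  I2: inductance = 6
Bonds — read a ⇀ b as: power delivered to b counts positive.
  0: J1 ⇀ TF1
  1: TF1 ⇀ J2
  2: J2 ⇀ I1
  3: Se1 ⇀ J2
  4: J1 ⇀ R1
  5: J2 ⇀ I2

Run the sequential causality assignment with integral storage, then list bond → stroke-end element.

b0 stroke at J1
b1 stroke at TF1
b2 stroke at I1
b3 stroke at J2
b4 stroke at R1
b5 stroke at I2

#3 stroke→J2  (source Se1 imposes e)
#1 stroke→TF1  (common-e at J2 fixed by 3)
#2 stroke→I1  (J2 effort already set via bond 3)
#5 stroke→I2  (0-jn J2 has e-setter on 3)
#0 stroke→J1  (through TF1, causality passes straight; one stroke at TF1)
#4 stroke→R1  (only one flow-in slot at J1)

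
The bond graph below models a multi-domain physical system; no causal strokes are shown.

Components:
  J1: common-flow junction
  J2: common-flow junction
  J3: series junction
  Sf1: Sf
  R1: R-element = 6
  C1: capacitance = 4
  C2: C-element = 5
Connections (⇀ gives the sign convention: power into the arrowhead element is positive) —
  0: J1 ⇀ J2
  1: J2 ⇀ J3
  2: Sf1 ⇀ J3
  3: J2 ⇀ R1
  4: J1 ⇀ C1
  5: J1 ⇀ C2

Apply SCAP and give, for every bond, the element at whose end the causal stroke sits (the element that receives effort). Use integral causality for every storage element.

bond 0 stroke at J2
bond 1 stroke at J3
bond 2 stroke at Sf1
bond 3 stroke at J2
bond 4 stroke at J1
bond 5 stroke at J1

#2 →Sf1  (source Sf1 imposes f)
#1 →J3  (1-jn J3 has f-setter on 2)
#0 →J2  (common-f at J2 fixed by 1)
#3 →J2  (J2 flow already set via bond 1)
#4 →J1  (1-jn J1 has f-setter on 0)
#5 →J1  (J1 flow already set via bond 0)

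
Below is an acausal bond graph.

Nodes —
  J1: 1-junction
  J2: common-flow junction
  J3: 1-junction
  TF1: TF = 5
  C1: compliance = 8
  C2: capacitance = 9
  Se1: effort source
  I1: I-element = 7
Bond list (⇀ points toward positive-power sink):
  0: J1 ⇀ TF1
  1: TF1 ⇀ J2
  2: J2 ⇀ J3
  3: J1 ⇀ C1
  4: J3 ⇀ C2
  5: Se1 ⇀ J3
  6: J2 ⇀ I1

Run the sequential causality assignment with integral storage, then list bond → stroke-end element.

β0 stroke at TF1
β1 stroke at J2
β2 stroke at J2
β3 stroke at J1
β4 stroke at J3
β5 stroke at J3
β6 stroke at I1

bond 5 →J3  (Se1 fixes effort; stroke away)
bond 3 →J1  (C1 integral (e out))
bond 0 →TF1  (only one flow-in slot at J1)
bond 1 →J2  (TF TF1: opposite of bond 0)
bond 4 →J3  (C2: C, integral causality)
bond 2 →J2  (only one flow-in slot at J3)
bond 6 →I1  (closing 1-jn rule on J2)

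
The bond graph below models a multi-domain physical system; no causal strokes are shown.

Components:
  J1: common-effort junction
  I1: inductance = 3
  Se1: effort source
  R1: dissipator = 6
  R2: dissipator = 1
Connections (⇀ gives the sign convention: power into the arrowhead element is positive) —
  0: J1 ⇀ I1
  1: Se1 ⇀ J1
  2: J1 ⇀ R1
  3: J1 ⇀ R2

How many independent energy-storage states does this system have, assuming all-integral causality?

1  (I1 all integral)

b1 →J1  (Se1 fixes effort; stroke away)
b0 →I1  (J1 effort already set via bond 1)
b2 →R1  (0-jn J1 has e-setter on 1)
b3 →R2  (0-jn J1 has e-setter on 1)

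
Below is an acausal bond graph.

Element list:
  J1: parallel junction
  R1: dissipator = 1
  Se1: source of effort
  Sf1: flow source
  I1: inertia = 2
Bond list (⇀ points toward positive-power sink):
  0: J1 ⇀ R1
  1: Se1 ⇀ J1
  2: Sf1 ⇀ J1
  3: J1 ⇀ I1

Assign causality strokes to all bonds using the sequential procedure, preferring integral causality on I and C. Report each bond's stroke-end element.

b0 stroke→R1
b1 stroke→J1
b2 stroke→Sf1
b3 stroke→I1

β1 stroke→J1  (Se1 fixes effort; stroke away)
β2 stroke→Sf1  (Sf1: flow source, stroke at near end)
β0 stroke→R1  (J1: bond 1 brought effort, rest push out)
β3 stroke→I1  (J1: bond 1 brought effort, rest push out)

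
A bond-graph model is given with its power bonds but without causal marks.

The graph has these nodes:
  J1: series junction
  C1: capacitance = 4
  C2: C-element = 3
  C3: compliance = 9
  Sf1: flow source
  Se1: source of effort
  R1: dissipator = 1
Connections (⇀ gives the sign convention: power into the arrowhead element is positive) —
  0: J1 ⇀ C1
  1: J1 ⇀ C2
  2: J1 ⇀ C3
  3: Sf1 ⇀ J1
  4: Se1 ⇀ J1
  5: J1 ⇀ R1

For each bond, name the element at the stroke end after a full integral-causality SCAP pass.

#3 →Sf1  (Sf1 (Sf) sets flow on bond)
#4 →J1  (Se1: effort source, stroke at far end)
#0 →J1  (J1: bond 3 brought flow, rest push out)
#1 →J1  (common-f at J1 fixed by 3)
#2 →J1  (J1 flow already set via bond 3)
#5 →J1  (J1: bond 3 brought flow, rest push out)

b0 stroke→J1
b1 stroke→J1
b2 stroke→J1
b3 stroke→Sf1
b4 stroke→J1
b5 stroke→J1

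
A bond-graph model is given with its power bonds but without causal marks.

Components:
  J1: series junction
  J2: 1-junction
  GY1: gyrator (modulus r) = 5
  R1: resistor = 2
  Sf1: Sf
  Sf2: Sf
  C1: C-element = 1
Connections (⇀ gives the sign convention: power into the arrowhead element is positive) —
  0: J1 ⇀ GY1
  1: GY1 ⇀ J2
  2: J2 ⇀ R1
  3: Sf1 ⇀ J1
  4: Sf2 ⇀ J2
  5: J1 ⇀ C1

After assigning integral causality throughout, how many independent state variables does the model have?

1  (C1 all integral)

b3 stroke→Sf1  (source Sf1 imposes f)
b4 stroke→Sf2  (source Sf2 imposes f)
b0 stroke→J1  (J1 flow already set via bond 3)
b5 stroke→J1  (J1: bond 3 brought flow, rest push out)
b1 stroke→J2  (1-jn J2 has f-setter on 4)
b2 stroke→J2  (J2: bond 4 brought flow, rest push out)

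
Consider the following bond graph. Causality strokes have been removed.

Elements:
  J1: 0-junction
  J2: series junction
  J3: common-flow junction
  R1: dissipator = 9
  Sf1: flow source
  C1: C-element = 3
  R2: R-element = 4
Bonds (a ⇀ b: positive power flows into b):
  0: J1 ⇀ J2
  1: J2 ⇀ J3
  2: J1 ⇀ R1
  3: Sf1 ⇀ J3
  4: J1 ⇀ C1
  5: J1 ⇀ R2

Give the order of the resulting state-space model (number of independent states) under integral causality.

1  (C1 all integral)

#3 |Sf1  (Sf1 fixes flow; stroke at Sf1)
#1 |J3  (1-jn J3 has f-setter on 3)
#0 |J2  (common-f at J2 fixed by 1)
#4 |J1  (prefer integral on C1)
#2 |R1  (0-jn J1 has e-setter on 4)
#5 |R2  (0-jn J1 has e-setter on 4)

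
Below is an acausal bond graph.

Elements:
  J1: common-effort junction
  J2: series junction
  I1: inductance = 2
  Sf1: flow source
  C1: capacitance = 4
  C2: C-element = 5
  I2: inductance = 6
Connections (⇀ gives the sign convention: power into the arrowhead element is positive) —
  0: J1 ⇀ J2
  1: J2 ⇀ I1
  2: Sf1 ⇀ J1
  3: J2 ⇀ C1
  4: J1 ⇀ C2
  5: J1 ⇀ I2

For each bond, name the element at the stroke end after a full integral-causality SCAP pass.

bond 0 stroke→J2
bond 1 stroke→I1
bond 2 stroke→Sf1
bond 3 stroke→J2
bond 4 stroke→J1
bond 5 stroke→I2

β2 →Sf1  (Sf1 (Sf) sets flow on bond)
β1 →I1  (prefer integral on I1)
β0 →J2  (J2 flow already set via bond 1)
β3 →J2  (common-f at J2 fixed by 1)
β4 →J1  (C2: C, integral causality)
β5 →I2  (0-jn J1 has e-setter on 4)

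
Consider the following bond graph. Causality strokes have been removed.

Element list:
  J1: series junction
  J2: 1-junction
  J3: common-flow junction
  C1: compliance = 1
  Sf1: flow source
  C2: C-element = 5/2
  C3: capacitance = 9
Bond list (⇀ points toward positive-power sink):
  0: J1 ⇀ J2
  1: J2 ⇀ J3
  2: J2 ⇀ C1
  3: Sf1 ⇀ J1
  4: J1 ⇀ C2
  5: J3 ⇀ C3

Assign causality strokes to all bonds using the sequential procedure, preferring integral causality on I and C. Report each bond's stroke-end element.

bond 0 |J1
bond 1 |J2
bond 2 |J2
bond 3 |Sf1
bond 4 |J1
bond 5 |J3

b3 →Sf1  (source Sf1 imposes f)
b0 →J1  (1-jn J1 has f-setter on 3)
b4 →J1  (J1 flow already set via bond 3)
b1 →J2  (J2 flow already set via bond 0)
b2 →J2  (1-jn J2 has f-setter on 0)
b5 →J3  (common-f at J3 fixed by 1)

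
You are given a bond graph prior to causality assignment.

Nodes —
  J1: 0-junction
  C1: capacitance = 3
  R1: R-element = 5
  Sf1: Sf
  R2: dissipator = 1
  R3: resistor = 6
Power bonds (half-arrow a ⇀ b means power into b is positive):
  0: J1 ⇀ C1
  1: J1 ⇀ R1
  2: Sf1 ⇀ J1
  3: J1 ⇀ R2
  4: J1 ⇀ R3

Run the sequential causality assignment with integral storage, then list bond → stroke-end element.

#2 stroke at Sf1  (Sf1 fixes flow; stroke at Sf1)
#0 stroke at J1  (prefer integral on C1)
#1 stroke at R1  (0-jn J1 has e-setter on 0)
#3 stroke at R2  (0-jn J1 has e-setter on 0)
#4 stroke at R3  (0-jn J1 has e-setter on 0)

#0 stroke at J1
#1 stroke at R1
#2 stroke at Sf1
#3 stroke at R2
#4 stroke at R3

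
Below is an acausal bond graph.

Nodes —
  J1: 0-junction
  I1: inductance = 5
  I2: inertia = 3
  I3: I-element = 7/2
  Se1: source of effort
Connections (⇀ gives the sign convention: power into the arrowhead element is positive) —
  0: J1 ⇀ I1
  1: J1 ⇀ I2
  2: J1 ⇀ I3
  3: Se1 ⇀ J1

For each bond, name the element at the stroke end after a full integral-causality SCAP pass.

β0 →I1
β1 →I2
β2 →I3
β3 →J1

#3 stroke at J1  (Se1 (Se) sets effort on bond)
#0 stroke at I1  (0-jn J1 has e-setter on 3)
#1 stroke at I2  (J1 effort already set via bond 3)
#2 stroke at I3  (common-e at J1 fixed by 3)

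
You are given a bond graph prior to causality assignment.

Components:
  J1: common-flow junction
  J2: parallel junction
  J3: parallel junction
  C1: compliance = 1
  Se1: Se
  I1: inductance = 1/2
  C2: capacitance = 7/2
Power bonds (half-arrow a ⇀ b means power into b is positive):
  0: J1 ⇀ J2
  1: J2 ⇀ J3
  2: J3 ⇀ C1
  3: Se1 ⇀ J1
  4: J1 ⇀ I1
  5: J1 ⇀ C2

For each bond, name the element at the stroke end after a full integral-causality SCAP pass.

b3 →J1  (Se1 fixes effort; stroke away)
b2 →J3  (C1 outputs effort q/C1)
b1 →J2  (common-e at J3 fixed by 2)
b0 →J1  (J2 effort already set via bond 1)
b4 →I1  (I1 outputs flow p/I1)
b5 →J1  (J1: bond 4 brought flow, rest push out)

b0 stroke at J1
b1 stroke at J2
b2 stroke at J3
b3 stroke at J1
b4 stroke at I1
b5 stroke at J1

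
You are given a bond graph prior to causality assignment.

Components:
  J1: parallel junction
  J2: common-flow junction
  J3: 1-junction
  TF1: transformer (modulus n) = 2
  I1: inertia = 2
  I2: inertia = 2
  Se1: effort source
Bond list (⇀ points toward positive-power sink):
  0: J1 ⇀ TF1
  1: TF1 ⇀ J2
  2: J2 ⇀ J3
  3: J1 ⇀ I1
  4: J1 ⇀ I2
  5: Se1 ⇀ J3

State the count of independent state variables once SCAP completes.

2  (I1, I2 all integral)

#5 |J3  (Se1 (Se) sets effort on bond)
#2 |J2  (J3: last free bond brings flow in)
#1 |TF1  (J2: last free bond brings flow in)
#0 |J1  (TF1: transformer flips bond 1)
#3 |I1  (common-e at J1 fixed by 0)
#4 |I2  (common-e at J1 fixed by 0)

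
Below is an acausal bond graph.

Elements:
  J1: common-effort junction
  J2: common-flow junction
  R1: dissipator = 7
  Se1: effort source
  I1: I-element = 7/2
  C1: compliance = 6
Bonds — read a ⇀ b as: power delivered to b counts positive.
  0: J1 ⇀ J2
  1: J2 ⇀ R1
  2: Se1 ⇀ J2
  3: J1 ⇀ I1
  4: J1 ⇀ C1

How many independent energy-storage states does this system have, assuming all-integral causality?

β2 |J2  (Se1 (Se) sets effort on bond)
β3 |I1  (prefer integral on I1)
β4 |J1  (C1: C, integral causality)
β0 |J2  (0-jn J1 has e-setter on 4)
β1 |R1  (only one flow-in slot at J2)

2  (C1, I1 all integral)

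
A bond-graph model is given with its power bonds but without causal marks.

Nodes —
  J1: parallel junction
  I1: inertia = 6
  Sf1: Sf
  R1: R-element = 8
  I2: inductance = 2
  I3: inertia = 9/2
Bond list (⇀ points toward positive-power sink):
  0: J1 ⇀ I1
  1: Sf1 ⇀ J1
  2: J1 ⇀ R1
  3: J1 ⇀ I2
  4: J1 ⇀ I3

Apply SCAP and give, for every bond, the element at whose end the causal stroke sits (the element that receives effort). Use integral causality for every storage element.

bond 0 |I1
bond 1 |Sf1
bond 2 |J1
bond 3 |I2
bond 4 |I3

b1 stroke at Sf1  (source Sf1 imposes f)
b0 stroke at I1  (I1: I, integral causality)
b3 stroke at I2  (I2 outputs flow p/I2)
b4 stroke at I3  (I3: I, integral causality)
b2 stroke at J1  (only one effort-in slot at J1)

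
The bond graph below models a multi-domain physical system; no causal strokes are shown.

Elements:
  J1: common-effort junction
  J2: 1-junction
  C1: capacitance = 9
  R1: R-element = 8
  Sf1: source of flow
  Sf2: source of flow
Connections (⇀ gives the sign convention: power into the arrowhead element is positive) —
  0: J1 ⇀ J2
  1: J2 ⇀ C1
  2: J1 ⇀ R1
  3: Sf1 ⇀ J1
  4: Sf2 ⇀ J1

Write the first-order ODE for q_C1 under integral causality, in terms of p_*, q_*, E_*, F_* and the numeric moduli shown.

dq_C1/dt = F_Sf1 + F_Sf2 - q_C1/72

bond 3 stroke→Sf1  (Sf1: flow source, stroke at near end)
bond 4 stroke→Sf2  (Sf2 (Sf) sets flow on bond)
bond 1 stroke→J2  (C1 integral (e out))
bond 0 stroke→J1  (only one flow-in slot at J2)
bond 2 stroke→R1  (J1: bond 0 brought effort, rest push out)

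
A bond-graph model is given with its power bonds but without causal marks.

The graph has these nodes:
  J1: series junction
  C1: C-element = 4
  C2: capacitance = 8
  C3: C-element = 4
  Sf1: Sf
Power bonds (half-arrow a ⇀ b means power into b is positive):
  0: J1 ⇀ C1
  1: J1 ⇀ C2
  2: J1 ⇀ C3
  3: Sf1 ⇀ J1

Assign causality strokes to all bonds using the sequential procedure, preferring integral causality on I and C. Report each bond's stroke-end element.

bond 0 stroke→J1
bond 1 stroke→J1
bond 2 stroke→J1
bond 3 stroke→Sf1

β3 |Sf1  (Sf1 (Sf) sets flow on bond)
β0 |J1  (1-jn J1 has f-setter on 3)
β1 |J1  (J1 flow already set via bond 3)
β2 |J1  (J1 flow already set via bond 3)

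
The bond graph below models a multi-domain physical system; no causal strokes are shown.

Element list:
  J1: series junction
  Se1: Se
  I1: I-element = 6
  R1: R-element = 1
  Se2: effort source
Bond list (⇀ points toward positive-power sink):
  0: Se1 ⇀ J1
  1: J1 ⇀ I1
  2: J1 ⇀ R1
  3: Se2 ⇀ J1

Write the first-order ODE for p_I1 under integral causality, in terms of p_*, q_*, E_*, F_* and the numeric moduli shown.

bond 0 stroke→J1  (source Se1 imposes e)
bond 3 stroke→J1  (source Se2 imposes e)
bond 1 stroke→I1  (prefer integral on I1)
bond 2 stroke→J1  (J1 flow already set via bond 1)

dp_I1/dt = E_Se1 + E_Se2 - p_I1/6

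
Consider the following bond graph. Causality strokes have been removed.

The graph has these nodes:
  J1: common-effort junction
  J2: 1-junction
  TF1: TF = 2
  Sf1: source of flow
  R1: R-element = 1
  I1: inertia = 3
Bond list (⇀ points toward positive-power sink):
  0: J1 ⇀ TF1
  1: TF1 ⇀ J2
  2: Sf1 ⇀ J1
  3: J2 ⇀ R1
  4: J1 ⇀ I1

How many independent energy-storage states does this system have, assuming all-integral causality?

#2 →Sf1  (Sf1 (Sf) sets flow on bond)
#4 →I1  (I1: I, integral causality)
#0 →J1  (J1 needs exactly one e-in)
#1 →TF1  (TF1 one-in-one-out from 0)
#3 →J2  (J2: bond 1 brought flow, rest push out)

1  (I1 all integral)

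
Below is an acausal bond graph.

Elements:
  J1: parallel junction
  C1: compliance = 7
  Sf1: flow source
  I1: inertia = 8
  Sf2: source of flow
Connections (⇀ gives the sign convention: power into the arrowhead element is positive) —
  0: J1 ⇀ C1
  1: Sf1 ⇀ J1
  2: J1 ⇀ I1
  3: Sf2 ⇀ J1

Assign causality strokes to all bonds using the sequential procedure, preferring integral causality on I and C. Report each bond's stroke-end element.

β1 stroke→Sf1  (Sf1 fixes flow; stroke at Sf1)
β3 stroke→Sf2  (Sf2 (Sf) sets flow on bond)
β0 stroke→J1  (C1 outputs effort q/C1)
β2 stroke→I1  (0-jn J1 has e-setter on 0)

#0 stroke at J1
#1 stroke at Sf1
#2 stroke at I1
#3 stroke at Sf2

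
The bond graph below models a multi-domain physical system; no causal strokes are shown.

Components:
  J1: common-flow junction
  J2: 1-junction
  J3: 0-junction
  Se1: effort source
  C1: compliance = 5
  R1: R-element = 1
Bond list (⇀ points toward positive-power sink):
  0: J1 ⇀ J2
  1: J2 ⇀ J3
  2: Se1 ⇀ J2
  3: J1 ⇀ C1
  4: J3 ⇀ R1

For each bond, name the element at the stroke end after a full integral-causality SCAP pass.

#2 |J2  (Se1 (Se) sets effort on bond)
#3 |J1  (C1 outputs effort q/C1)
#0 |J2  (J1: last free bond brings flow in)
#1 |J3  (J2: last free bond brings flow in)
#4 |R1  (common-e at J3 fixed by 1)

b0 stroke→J2
b1 stroke→J3
b2 stroke→J2
b3 stroke→J1
b4 stroke→R1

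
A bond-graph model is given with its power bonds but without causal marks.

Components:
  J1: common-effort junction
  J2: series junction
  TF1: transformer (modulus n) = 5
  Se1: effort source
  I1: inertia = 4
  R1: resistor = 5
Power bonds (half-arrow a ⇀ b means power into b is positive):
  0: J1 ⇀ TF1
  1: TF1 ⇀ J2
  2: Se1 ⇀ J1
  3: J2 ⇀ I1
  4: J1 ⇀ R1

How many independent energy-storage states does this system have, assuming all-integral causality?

#2 →J1  (Se1 (Se) sets effort on bond)
#0 →TF1  (0-jn J1 has e-setter on 2)
#4 →R1  (common-e at J1 fixed by 2)
#1 →J2  (TF1 one-in-one-out from 0)
#3 →I1  (only one flow-in slot at J2)

1  (I1 all integral)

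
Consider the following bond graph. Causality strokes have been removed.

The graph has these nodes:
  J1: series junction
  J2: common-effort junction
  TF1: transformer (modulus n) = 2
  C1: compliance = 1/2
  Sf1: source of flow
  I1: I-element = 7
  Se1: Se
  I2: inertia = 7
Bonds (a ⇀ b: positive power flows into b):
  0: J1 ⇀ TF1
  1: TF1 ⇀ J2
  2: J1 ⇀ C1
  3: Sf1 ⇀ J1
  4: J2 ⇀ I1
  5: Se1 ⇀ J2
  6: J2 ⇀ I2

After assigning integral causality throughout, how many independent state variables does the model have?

3  (C1, I1, I2 all integral)

bond 3 |Sf1  (Sf1: flow source, stroke at near end)
bond 5 |J2  (Se1 fixes effort; stroke away)
bond 0 |J1  (J1 flow already set via bond 3)
bond 2 |J1  (common-f at J1 fixed by 3)
bond 1 |TF1  (J2: bond 5 brought effort, rest push out)
bond 4 |I1  (J2 effort already set via bond 5)
bond 6 |I2  (J2 effort already set via bond 5)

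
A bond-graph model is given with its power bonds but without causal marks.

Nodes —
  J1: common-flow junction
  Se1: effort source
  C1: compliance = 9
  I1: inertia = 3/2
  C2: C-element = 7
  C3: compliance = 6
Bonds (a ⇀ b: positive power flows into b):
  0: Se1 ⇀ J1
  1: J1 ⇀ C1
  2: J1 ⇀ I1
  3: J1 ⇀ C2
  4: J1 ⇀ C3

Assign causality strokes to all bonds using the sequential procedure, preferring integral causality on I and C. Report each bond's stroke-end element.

bond 0 →J1
bond 1 →J1
bond 2 →I1
bond 3 →J1
bond 4 →J1

b0 →J1  (Se1 (Se) sets effort on bond)
b1 →J1  (C1: C, integral causality)
b2 →I1  (I1: I, integral causality)
b3 →J1  (J1: bond 2 brought flow, rest push out)
b4 →J1  (1-jn J1 has f-setter on 2)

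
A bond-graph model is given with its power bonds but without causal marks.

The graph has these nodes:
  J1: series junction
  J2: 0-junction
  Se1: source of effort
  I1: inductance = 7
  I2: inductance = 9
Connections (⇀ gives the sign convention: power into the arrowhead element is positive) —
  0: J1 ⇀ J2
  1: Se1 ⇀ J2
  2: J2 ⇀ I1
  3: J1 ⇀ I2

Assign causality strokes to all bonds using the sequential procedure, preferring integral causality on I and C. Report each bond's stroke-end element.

b1 →J2  (Se1 (Se) sets effort on bond)
b0 →J1  (J2 effort already set via bond 1)
b2 →I1  (common-e at J2 fixed by 1)
b3 →I2  (only one flow-in slot at J1)

β0 |J1
β1 |J2
β2 |I1
β3 |I2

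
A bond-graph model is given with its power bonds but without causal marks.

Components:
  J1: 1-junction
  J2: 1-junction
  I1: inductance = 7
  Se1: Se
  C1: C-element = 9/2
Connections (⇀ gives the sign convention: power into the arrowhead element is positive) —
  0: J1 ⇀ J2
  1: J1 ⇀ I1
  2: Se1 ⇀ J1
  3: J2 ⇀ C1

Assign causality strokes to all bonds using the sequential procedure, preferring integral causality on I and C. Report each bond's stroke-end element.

bond 2 stroke→J1  (Se1: effort source, stroke at far end)
bond 1 stroke→I1  (I1 integral (f out))
bond 0 stroke→J1  (1-jn J1 has f-setter on 1)
bond 3 stroke→J2  (1-jn J2 has f-setter on 0)

b0 stroke→J1
b1 stroke→I1
b2 stroke→J1
b3 stroke→J2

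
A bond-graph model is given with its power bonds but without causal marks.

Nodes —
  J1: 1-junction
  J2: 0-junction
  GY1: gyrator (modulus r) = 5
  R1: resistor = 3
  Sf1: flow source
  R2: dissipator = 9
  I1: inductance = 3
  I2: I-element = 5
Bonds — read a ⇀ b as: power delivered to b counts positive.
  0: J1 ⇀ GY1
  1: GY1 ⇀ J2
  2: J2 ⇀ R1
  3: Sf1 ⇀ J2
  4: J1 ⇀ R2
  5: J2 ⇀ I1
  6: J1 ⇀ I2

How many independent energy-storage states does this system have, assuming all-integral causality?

2  (I1, I2 all integral)

β3 |Sf1  (source Sf1 imposes f)
β5 |I1  (I1 integral (f out))
β6 |I2  (prefer integral on I2)
β0 |J1  (common-f at J1 fixed by 6)
β4 |J1  (1-jn J1 has f-setter on 6)
β1 |J2  (GY1 both-in/both-out from 0)
β2 |R1  (J2 effort already set via bond 1)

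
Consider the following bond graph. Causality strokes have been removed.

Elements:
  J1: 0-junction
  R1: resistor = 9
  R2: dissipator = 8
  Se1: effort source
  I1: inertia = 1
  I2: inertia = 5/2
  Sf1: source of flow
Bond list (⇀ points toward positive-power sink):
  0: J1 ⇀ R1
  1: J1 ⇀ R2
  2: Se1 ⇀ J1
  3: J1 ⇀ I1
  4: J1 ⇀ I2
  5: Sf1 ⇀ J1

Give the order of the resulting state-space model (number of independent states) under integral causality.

β2 |J1  (Se1 (Se) sets effort on bond)
β5 |Sf1  (Sf1 fixes flow; stroke at Sf1)
β0 |R1  (0-jn J1 has e-setter on 2)
β1 |R2  (J1 effort already set via bond 2)
β3 |I1  (J1 effort already set via bond 2)
β4 |I2  (J1 effort already set via bond 2)

2  (I1, I2 all integral)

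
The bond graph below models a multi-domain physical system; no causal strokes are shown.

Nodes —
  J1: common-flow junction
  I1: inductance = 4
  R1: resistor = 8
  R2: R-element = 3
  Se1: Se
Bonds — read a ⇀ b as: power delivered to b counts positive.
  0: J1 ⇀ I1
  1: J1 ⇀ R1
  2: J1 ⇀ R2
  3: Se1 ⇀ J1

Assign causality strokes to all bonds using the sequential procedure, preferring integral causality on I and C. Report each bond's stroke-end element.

β3 stroke→J1  (Se1: effort source, stroke at far end)
β0 stroke→I1  (prefer integral on I1)
β1 stroke→J1  (J1 flow already set via bond 0)
β2 stroke→J1  (J1 flow already set via bond 0)

#0 stroke→I1
#1 stroke→J1
#2 stroke→J1
#3 stroke→J1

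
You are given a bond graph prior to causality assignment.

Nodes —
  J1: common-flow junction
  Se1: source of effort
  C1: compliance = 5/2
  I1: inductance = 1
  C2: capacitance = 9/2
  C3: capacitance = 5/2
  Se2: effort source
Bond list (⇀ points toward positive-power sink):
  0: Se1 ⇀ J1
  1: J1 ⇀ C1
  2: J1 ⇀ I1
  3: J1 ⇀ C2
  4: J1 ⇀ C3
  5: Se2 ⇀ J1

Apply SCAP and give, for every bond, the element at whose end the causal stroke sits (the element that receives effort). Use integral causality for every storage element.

bond 0 stroke at J1
bond 1 stroke at J1
bond 2 stroke at I1
bond 3 stroke at J1
bond 4 stroke at J1
bond 5 stroke at J1

#0 stroke→J1  (Se1 (Se) sets effort on bond)
#5 stroke→J1  (Se2 (Se) sets effort on bond)
#1 stroke→J1  (C1 outputs effort q/C1)
#2 stroke→I1  (I1: I, integral causality)
#3 stroke→J1  (1-jn J1 has f-setter on 2)
#4 stroke→J1  (J1 flow already set via bond 2)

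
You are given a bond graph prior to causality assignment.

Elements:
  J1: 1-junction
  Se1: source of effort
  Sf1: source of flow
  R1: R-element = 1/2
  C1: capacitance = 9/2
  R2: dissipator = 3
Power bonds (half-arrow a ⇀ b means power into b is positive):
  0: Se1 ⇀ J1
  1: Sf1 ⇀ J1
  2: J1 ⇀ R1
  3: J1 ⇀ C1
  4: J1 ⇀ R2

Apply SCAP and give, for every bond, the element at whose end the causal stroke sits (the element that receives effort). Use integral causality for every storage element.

b0 |J1
b1 |Sf1
b2 |J1
b3 |J1
b4 |J1

β0 →J1  (Se1 (Se) sets effort on bond)
β1 →Sf1  (Sf1 (Sf) sets flow on bond)
β2 →J1  (common-f at J1 fixed by 1)
β3 →J1  (common-f at J1 fixed by 1)
β4 →J1  (1-jn J1 has f-setter on 1)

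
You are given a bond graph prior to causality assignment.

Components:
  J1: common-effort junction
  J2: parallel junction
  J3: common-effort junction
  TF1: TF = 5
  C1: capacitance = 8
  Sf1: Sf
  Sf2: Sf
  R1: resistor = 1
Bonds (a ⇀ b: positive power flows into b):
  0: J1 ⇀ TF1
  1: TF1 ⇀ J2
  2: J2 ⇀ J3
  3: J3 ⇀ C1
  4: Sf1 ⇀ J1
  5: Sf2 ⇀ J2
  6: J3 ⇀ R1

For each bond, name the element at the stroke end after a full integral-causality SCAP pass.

β0 stroke→J1
β1 stroke→TF1
β2 stroke→J2
β3 stroke→J3
β4 stroke→Sf1
β5 stroke→Sf2
β6 stroke→R1

b4 →Sf1  (Sf1 (Sf) sets flow on bond)
b5 →Sf2  (Sf2 (Sf) sets flow on bond)
b0 →J1  (only one effort-in slot at J1)
b1 →TF1  (TF TF1: opposite of bond 0)
b2 →J2  (only one effort-in slot at J2)
b3 →J3  (C1: C, integral causality)
b6 →R1  (J3 effort already set via bond 3)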